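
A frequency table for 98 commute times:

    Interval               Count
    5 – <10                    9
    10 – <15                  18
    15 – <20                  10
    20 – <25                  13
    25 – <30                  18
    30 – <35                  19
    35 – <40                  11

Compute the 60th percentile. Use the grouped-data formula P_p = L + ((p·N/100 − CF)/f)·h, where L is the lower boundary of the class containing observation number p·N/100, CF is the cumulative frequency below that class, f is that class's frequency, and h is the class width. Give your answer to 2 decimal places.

27.44

N = 98; target position k = 60/100 · 98 = 58.8.
Cumulative frequencies: 9, 27, 37, 50, 68, 87, 98.
Observation 58.8 falls in the class 25 – <30.
L = 25, CF = 50, f = 18, h = 5.
P60 = 25 + ((58.8 − 50)/18)·5 = 25 + 2.44444 = 27.4444.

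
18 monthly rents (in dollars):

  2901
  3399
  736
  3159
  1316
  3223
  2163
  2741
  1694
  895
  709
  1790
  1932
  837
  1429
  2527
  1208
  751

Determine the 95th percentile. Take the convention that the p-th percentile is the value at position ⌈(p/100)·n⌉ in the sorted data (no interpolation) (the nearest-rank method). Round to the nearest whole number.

Sorted: 709, 736, 751, 837, 895, 1208, 1316, 1429, 1694, 1790, 1932, 2163, 2527, 2741, 2901, 3159, 3223, 3399.
n = 18.
Position = ⌈95/100 · 18⌉ = ⌈17.1⌉ = 18.
The value at rank 18 is 3399.

3399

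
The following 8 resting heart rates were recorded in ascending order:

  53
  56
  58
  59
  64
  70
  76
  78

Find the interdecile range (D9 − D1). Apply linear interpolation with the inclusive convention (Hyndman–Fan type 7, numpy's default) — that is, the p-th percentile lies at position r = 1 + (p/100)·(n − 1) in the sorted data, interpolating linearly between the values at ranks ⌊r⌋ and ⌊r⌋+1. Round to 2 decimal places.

n = 8.
P10: r = 1.7; ranks 1–2 are 53, 56; interpolating gives 55.1.
P90: r = 7.3; ranks 7–8 are 76, 78; interpolating gives 76.6.
Difference: 76.6 − 55.1 = 21.5.

21.50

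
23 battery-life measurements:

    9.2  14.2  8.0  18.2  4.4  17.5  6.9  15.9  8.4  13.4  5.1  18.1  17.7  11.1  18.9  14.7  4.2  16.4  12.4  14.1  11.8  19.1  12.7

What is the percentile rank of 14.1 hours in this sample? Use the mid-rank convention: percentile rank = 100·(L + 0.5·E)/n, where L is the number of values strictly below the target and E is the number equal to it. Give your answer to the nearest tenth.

54.3

Sorted: 4.2, 4.4, 5.1, 6.9, 8.0, 8.4, 9.2, 11.1, 11.8, 12.4, 12.7, 13.4, 14.1, 14.2, 14.7, 15.9, 16.4, 17.5, 17.7, 18.1, 18.2, 18.9, 19.1.
Count below 14.1: L = 12; count equal: E = 1; n = 23.
Percentile rank = 100·(12 + 0.5·1)/23 = 100·12.5/23 = 54.35.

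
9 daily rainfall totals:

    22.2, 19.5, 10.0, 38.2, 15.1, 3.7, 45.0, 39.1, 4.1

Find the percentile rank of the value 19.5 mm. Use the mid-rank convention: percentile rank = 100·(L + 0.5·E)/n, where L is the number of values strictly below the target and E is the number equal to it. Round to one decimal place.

50.0

Sorted: 3.7, 4.1, 10.0, 15.1, 19.5, 22.2, 38.2, 39.1, 45.0.
Count below 19.5: L = 4; count equal: E = 1; n = 9.
Percentile rank = 100·(4 + 0.5·1)/9 = 100·4.5/9 = 50.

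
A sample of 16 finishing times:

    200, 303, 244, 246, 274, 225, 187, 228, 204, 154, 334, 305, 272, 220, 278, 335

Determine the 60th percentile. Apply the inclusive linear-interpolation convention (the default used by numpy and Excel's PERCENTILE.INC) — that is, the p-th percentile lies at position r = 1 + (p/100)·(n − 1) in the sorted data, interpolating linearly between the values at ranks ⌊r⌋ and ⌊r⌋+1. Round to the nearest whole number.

Sorted: 154, 187, 200, 204, 220, 225, 228, 244, 246, 272, 274, 278, 303, 305, 334, 335.
n = 16.
r = 1 + (60/100)·(16 − 1) = 1 + 9 = 10.
r is an integer, so P60 is the value at rank 10: 272.

272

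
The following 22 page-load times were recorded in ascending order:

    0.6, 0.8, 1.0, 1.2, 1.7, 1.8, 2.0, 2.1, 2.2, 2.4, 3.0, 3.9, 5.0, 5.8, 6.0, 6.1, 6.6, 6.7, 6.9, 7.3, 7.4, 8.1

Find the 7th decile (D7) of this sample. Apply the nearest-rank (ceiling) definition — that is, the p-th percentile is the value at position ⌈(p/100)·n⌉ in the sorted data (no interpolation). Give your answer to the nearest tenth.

6.1

n = 22.
Position = ⌈70/100 · 22⌉ = ⌈15.4⌉ = 16.
The value at rank 16 is 6.1.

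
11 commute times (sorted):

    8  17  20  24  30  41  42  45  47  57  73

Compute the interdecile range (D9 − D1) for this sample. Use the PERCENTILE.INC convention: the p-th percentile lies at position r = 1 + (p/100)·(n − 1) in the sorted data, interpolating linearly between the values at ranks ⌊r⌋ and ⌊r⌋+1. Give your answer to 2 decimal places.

40.00

n = 11.
P10: r = 2 (integer) → 17.
P90: r = 10 (integer) → 57.
Difference: 57 − 17 = 40.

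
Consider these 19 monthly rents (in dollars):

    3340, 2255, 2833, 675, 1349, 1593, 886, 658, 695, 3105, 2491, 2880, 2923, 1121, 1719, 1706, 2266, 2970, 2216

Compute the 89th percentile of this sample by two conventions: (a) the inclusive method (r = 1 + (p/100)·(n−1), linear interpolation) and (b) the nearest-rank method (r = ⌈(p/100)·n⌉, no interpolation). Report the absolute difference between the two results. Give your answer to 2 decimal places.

Sorted: 658, 675, 695, 886, 1121, 1349, 1593, 1706, 1719, 2216, 2255, 2266, 2491, 2833, 2880, 2923, 2970, 3105, 3340.
n = 19.
(a) r = 17.02; between ranks 17 (2970) and 18 (3105): 2972.7.
(b) the nearest-rank method: rank 17 → 2970.
|2972.7 − 2970| = 2.7.

2.70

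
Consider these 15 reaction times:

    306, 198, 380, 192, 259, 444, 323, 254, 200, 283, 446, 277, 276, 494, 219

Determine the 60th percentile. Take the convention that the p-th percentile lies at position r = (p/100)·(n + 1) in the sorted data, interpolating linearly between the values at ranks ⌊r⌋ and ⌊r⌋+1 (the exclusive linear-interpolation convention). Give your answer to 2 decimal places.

Sorted: 192, 198, 200, 219, 254, 259, 276, 277, 283, 306, 323, 380, 444, 446, 494.
n = 15.
r = (60/100)·(15 + 1) = 9.6.
Rank 9 is 283 and rank 10 is 306.
Interpolate: 283 + 0.6·(306 − 283) = 283 + 0.6·23 = 296.8.

296.80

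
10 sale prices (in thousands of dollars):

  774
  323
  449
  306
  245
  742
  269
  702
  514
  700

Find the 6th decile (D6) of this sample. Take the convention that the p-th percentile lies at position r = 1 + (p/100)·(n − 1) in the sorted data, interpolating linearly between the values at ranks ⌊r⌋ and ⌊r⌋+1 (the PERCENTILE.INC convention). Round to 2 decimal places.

Sorted: 245, 269, 306, 323, 449, 514, 700, 702, 742, 774.
n = 10.
r = 1 + (60/100)·(10 − 1) = 1 + 5.4 = 6.4.
Rank 6 is 514 and rank 7 is 700.
Interpolate: 514 + 0.4·(700 − 514) = 514 + 0.4·186 = 588.4.

588.40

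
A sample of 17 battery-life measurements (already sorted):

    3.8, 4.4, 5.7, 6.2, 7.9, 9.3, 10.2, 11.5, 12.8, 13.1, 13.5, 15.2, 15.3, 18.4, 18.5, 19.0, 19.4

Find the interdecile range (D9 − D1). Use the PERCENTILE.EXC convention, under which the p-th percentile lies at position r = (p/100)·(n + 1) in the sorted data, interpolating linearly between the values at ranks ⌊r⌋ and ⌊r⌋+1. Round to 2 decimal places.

14.80

n = 17.
P10: r = 1.8; ranks 1–2 are 3.8, 4.4; interpolating gives 4.28.
P90: r = 16.2; ranks 16–17 are 19.0, 19.4; interpolating gives 19.08.
Difference: 19.08 − 4.28 = 14.8.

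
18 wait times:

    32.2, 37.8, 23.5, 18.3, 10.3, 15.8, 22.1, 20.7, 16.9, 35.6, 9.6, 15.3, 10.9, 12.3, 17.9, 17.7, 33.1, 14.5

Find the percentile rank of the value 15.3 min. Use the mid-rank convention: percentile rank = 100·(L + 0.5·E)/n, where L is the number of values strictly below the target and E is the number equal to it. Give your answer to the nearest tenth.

30.6

Sorted: 9.6, 10.3, 10.9, 12.3, 14.5, 15.3, 15.8, 16.9, 17.7, 17.9, 18.3, 20.7, 22.1, 23.5, 32.2, 33.1, 35.6, 37.8.
Count below 15.3: L = 5; count equal: E = 1; n = 18.
Percentile rank = 100·(5 + 0.5·1)/18 = 100·5.5/18 = 30.56.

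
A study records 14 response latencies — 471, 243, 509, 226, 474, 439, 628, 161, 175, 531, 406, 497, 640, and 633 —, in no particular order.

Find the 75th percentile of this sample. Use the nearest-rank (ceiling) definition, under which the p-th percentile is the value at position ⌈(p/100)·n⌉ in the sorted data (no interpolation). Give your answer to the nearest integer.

Sorted: 161, 175, 226, 243, 406, 439, 471, 474, 497, 509, 531, 628, 633, 640.
n = 14.
Position = ⌈75/100 · 14⌉ = ⌈10.5⌉ = 11.
The value at rank 11 is 531.

531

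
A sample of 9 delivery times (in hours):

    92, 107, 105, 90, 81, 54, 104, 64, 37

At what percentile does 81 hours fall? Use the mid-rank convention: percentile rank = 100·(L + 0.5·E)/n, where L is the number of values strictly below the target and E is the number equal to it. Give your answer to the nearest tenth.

38.9

Sorted: 37, 54, 64, 81, 90, 92, 104, 105, 107.
Count below 81: L = 3; count equal: E = 1; n = 9.
Percentile rank = 100·(3 + 0.5·1)/9 = 100·3.5/9 = 38.89.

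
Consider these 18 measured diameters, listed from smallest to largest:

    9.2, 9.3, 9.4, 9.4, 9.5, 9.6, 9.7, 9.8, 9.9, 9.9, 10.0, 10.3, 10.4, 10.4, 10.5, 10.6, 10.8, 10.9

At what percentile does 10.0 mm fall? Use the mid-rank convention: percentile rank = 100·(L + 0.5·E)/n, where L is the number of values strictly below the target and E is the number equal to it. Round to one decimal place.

58.3

Count below 10.0: L = 10; count equal: E = 1; n = 18.
Percentile rank = 100·(10 + 0.5·1)/18 = 100·10.5/18 = 58.33.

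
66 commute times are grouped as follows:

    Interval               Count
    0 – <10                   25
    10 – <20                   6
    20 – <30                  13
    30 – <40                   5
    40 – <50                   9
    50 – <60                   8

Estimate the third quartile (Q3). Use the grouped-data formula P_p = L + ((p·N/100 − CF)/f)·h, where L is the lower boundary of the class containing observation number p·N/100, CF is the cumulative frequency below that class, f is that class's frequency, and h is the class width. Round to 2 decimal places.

40.56

N = 66; target position k = 75/100 · 66 = 49.5.
Cumulative frequencies: 25, 31, 44, 49, 58, 66.
Observation 49.5 falls in the class 40 – <50.
L = 40, CF = 49, f = 9, h = 10.
P75 = 40 + ((49.5 − 49)/9)·10 = 40 + 0.555556 = 40.5556.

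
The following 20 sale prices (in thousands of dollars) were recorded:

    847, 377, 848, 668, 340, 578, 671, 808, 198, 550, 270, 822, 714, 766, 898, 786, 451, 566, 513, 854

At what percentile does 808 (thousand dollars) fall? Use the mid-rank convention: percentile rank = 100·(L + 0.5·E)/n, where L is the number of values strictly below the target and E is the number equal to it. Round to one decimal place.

Sorted: 198, 270, 340, 377, 451, 513, 550, 566, 578, 668, 671, 714, 766, 786, 808, 822, 847, 848, 854, 898.
Count below 808: L = 14; count equal: E = 1; n = 20.
Percentile rank = 100·(14 + 0.5·1)/20 = 100·14.5/20 = 72.5.

72.5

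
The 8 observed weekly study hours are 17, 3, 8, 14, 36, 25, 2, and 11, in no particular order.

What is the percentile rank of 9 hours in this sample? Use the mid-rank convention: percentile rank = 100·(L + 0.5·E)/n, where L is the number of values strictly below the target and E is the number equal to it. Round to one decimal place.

37.5

Sorted: 2, 3, 8, 11, 14, 17, 25, 36.
Count below 9: L = 3; count equal: E = 0; n = 8.
Percentile rank = 100·(3 + 0.5·0)/8 = 100·3/8 = 37.5.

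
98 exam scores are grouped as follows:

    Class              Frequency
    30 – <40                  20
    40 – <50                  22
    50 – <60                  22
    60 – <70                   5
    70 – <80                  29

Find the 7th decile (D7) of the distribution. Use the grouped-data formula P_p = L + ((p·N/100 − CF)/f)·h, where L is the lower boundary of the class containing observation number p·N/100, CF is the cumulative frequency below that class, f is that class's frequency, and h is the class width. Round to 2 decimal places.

N = 98; target position k = 70/100 · 98 = 68.6.
Cumulative frequencies: 20, 42, 64, 69, 98.
Observation 68.6 falls in the class 60 – <70.
L = 60, CF = 64, f = 5, h = 10.
P70 = 60 + ((68.6 − 64)/5)·10 = 60 + 9.2 = 69.2.

69.20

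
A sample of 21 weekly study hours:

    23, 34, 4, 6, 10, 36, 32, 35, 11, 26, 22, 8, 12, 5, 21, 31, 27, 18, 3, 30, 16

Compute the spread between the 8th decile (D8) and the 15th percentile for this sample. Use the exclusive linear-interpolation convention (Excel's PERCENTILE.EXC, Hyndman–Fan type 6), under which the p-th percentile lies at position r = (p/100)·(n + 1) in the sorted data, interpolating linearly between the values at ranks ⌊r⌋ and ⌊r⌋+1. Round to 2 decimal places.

26.30

Sorted: 3, 4, 5, 6, 8, 10, 11, 12, 16, 18, 21, 22, 23, 26, 27, 30, 31, 32, 34, 35, 36.
n = 21.
P15: r = 3.3; ranks 3–4 are 5, 6; interpolating gives 5.3.
P80: r = 17.6; ranks 17–18 are 31, 32; interpolating gives 31.6.
Difference: 31.6 − 5.3 = 26.3.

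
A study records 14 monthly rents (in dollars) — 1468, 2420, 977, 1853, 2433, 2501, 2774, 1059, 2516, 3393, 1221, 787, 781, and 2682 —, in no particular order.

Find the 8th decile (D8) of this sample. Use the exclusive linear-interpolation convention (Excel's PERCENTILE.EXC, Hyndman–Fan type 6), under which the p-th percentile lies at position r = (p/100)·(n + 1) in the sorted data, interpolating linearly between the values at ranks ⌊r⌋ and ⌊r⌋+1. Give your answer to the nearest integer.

2682

Sorted: 781, 787, 977, 1059, 1221, 1468, 1853, 2420, 2433, 2501, 2516, 2682, 2774, 3393.
n = 14.
r = (80/100)·(14 + 1) = 12.
r is an integer, so P80 is the value at rank 12: 2682.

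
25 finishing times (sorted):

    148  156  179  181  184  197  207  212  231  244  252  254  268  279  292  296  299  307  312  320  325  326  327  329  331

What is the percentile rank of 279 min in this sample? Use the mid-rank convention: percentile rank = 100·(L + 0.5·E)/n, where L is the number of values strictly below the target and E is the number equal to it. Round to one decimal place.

Count below 279: L = 13; count equal: E = 1; n = 25.
Percentile rank = 100·(13 + 0.5·1)/25 = 100·13.5/25 = 54.

54.0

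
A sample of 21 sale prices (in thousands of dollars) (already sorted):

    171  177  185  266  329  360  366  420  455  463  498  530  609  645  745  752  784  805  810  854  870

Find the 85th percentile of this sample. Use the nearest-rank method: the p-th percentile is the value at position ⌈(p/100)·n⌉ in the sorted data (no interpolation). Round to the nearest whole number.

805

n = 21.
Position = ⌈85/100 · 21⌉ = ⌈17.85⌉ = 18.
The value at rank 18 is 805.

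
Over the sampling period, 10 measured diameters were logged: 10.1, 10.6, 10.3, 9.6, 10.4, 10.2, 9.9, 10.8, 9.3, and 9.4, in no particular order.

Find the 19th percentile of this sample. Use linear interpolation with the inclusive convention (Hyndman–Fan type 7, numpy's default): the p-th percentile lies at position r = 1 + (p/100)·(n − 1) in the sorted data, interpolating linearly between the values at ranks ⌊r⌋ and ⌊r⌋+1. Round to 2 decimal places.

9.54

Sorted: 9.3, 9.4, 9.6, 9.9, 10.1, 10.2, 10.3, 10.4, 10.6, 10.8.
n = 10.
r = 1 + (19/100)·(10 − 1) = 1 + 1.71 = 2.71.
Rank 2 is 9.4 and rank 3 is 9.6.
Interpolate: 9.4 + 0.71·(9.6 − 9.4) = 9.4 + 0.71·0.2 = 9.542.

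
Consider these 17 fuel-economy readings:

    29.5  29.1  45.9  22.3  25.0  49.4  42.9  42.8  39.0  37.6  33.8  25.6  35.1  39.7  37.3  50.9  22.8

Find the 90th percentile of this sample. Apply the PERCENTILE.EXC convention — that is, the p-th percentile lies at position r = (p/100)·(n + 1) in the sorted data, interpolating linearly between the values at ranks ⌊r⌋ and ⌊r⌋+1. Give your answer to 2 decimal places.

Sorted: 22.3, 22.8, 25.0, 25.6, 29.1, 29.5, 33.8, 35.1, 37.3, 37.6, 39.0, 39.7, 42.8, 42.9, 45.9, 49.4, 50.9.
n = 17.
r = (90/100)·(17 + 1) = 16.2.
Rank 16 is 49.4 and rank 17 is 50.9.
Interpolate: 49.4 + 0.2·(50.9 − 49.4) = 49.4 + 0.2·1.5 = 49.7.

49.70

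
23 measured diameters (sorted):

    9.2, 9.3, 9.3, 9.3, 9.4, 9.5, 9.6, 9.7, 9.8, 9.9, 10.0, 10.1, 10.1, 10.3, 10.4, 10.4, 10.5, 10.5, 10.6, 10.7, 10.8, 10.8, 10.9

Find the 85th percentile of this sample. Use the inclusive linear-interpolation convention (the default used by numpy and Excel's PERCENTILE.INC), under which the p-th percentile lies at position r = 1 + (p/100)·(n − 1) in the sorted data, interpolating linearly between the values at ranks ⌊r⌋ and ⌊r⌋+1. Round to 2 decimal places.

n = 23.
r = 1 + (85/100)·(23 − 1) = 1 + 18.7 = 19.7.
Rank 19 is 10.6 and rank 20 is 10.7.
Interpolate: 10.6 + 0.7·(10.7 − 10.6) = 10.6 + 0.7·0.1 = 10.67.

10.67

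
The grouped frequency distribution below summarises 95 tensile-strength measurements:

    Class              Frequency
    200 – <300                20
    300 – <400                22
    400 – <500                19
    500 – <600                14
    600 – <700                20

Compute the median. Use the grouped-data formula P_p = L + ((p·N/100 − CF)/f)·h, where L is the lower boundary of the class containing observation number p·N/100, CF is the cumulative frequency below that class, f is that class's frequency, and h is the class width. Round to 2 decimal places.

N = 95; target position k = 50/100 · 95 = 47.5.
Cumulative frequencies: 20, 42, 61, 75, 95.
Observation 47.5 falls in the class 400 – <500.
L = 400, CF = 42, f = 19, h = 100.
P50 = 400 + ((47.5 − 42)/19)·100 = 400 + 28.9474 = 428.947.

428.95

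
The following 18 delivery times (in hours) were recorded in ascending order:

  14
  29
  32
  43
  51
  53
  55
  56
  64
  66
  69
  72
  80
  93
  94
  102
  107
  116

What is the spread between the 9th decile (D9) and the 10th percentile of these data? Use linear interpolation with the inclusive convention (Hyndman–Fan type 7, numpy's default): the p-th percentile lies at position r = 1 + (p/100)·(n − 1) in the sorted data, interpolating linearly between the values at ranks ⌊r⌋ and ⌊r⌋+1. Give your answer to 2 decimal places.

n = 18.
P10: r = 2.7; ranks 2–3 are 29, 32; interpolating gives 31.1.
P90: r = 16.3; ranks 16–17 are 102, 107; interpolating gives 103.5.
Difference: 103.5 − 31.1 = 72.4.

72.40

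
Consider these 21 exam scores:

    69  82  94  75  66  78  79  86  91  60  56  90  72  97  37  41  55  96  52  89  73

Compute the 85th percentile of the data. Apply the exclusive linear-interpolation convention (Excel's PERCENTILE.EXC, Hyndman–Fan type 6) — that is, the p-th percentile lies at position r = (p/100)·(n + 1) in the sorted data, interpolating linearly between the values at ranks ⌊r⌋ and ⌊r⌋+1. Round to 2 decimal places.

93.10

Sorted: 37, 41, 52, 55, 56, 60, 66, 69, 72, 73, 75, 78, 79, 82, 86, 89, 90, 91, 94, 96, 97.
n = 21.
r = (85/100)·(21 + 1) = 18.7.
Rank 18 is 91 and rank 19 is 94.
Interpolate: 91 + 0.7·(94 − 91) = 91 + 0.7·3 = 93.1.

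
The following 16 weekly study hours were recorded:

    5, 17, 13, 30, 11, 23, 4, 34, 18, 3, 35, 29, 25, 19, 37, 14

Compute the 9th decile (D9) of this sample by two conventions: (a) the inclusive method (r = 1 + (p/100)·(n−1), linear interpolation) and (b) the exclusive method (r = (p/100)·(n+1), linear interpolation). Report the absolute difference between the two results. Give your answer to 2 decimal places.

Sorted: 3, 4, 5, 11, 13, 14, 17, 18, 19, 23, 25, 29, 30, 34, 35, 37.
n = 16.
(a) r = 14.5; between ranks 14 (34) and 15 (35): 34.5.
(b) r = 15.3; between ranks 15 (35) and 16 (37): 35.6.
|34.5 − 35.6| = 1.1.

1.10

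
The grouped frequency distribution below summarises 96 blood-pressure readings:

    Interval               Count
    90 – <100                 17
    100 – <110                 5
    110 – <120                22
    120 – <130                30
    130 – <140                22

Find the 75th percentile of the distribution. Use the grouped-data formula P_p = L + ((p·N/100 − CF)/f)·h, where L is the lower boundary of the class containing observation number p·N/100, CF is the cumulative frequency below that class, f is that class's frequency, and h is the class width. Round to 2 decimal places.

N = 96; target position k = 75/100 · 96 = 72.
Cumulative frequencies: 17, 22, 44, 74, 96.
Observation 72 falls in the class 120 – <130.
L = 120, CF = 44, f = 30, h = 10.
P75 = 120 + ((72 − 44)/30)·10 = 120 + 9.33333 = 129.333.

129.33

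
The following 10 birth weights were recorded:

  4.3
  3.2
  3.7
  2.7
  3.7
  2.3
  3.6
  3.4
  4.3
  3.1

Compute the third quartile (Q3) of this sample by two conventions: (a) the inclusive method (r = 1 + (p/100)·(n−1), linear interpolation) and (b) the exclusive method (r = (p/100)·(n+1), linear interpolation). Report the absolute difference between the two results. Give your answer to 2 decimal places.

Sorted: 2.3, 2.7, 3.1, 3.2, 3.4, 3.6, 3.7, 3.7, 4.3, 4.3.
n = 10.
(a) r = 7.75; between ranks 7 (3.7) and 8 (3.7): 3.7.
(b) r = 8.25; between ranks 8 (3.7) and 9 (4.3): 3.85.
|3.7 − 3.85| = 0.15.

0.15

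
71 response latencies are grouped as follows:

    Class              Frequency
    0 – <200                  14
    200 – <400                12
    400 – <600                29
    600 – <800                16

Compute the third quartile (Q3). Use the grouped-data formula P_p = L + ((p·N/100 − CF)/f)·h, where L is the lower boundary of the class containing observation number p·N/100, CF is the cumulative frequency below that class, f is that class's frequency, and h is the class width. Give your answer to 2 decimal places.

N = 71; target position k = 75/100 · 71 = 53.25.
Cumulative frequencies: 14, 26, 55, 71.
Observation 53.25 falls in the class 400 – <600.
L = 400, CF = 26, f = 29, h = 200.
P75 = 400 + ((53.25 − 26)/29)·200 = 400 + 187.931 = 587.931.

587.93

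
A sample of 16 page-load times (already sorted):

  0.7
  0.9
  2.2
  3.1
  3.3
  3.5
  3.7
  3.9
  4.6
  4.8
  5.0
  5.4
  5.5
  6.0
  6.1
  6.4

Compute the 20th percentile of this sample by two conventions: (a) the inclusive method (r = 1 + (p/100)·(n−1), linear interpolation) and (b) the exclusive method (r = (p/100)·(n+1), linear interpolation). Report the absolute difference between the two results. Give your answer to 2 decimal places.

0.54

n = 16.
(a) r = 4 → value at rank 4 = 3.1.
(b) r = 3.4; between ranks 3 (2.2) and 4 (3.1): 2.56.
|3.1 − 2.56| = 0.54.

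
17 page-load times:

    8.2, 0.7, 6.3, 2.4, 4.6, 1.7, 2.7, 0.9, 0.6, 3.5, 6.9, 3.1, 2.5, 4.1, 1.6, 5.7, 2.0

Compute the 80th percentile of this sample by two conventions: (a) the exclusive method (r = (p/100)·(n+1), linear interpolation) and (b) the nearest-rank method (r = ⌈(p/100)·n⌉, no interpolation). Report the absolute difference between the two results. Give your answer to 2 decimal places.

0.24

Sorted: 0.6, 0.7, 0.9, 1.6, 1.7, 2.0, 2.4, 2.5, 2.7, 3.1, 3.5, 4.1, 4.6, 5.7, 6.3, 6.9, 8.2.
n = 17.
(a) r = 14.4; between ranks 14 (5.7) and 15 (6.3): 5.94.
(b) the nearest-rank method: rank 14 → 5.7.
|5.94 − 5.7| = 0.24.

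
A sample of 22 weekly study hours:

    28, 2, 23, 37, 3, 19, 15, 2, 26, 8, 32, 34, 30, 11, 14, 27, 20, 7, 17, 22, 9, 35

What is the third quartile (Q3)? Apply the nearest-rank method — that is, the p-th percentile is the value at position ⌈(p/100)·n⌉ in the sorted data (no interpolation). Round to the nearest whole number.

Sorted: 2, 2, 3, 7, 8, 9, 11, 14, 15, 17, 19, 20, 22, 23, 26, 27, 28, 30, 32, 34, 35, 37.
n = 22.
Position = ⌈75/100 · 22⌉ = ⌈16.5⌉ = 17.
The value at rank 17 is 28.

28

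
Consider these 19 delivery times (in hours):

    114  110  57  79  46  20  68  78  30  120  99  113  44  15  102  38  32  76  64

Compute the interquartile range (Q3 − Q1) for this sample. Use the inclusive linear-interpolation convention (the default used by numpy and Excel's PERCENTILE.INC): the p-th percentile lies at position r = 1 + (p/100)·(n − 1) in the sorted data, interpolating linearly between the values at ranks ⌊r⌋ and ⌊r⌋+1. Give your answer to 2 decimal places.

59.50

Sorted: 15, 20, 30, 32, 38, 44, 46, 57, 64, 68, 76, 78, 79, 99, 102, 110, 113, 114, 120.
n = 19.
P25: r = 5.5; ranks 5–6 are 38, 44; interpolating gives 41.
P75: r = 14.5; ranks 14–15 are 99, 102; interpolating gives 100.5.
Difference: 100.5 − 41 = 59.5.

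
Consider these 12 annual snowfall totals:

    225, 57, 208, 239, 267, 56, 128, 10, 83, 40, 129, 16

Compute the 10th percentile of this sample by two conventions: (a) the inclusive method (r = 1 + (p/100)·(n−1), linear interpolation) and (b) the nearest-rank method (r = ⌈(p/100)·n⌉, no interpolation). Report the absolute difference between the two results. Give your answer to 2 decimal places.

2.40

Sorted: 10, 16, 40, 56, 57, 83, 128, 129, 208, 225, 239, 267.
n = 12.
(a) r = 2.1; between ranks 2 (16) and 3 (40): 18.4.
(b) the nearest-rank method: rank 2 → 16.
|18.4 − 16| = 2.4.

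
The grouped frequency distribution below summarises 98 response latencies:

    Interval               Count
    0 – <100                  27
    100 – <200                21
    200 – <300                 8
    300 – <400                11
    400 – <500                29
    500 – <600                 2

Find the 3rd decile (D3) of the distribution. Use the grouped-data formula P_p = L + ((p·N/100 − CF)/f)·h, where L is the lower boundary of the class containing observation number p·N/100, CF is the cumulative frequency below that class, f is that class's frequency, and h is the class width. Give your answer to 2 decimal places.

N = 98; target position k = 30/100 · 98 = 29.4.
Cumulative frequencies: 27, 48, 56, 67, 96, 98.
Observation 29.4 falls in the class 100 – <200.
L = 100, CF = 27, f = 21, h = 100.
P30 = 100 + ((29.4 − 27)/21)·100 = 100 + 11.4286 = 111.429.

111.43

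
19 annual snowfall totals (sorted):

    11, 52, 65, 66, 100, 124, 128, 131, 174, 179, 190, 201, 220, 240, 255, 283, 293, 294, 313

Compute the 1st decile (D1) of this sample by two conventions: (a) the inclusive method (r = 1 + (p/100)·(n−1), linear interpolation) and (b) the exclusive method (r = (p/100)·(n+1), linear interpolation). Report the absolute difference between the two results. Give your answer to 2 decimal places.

n = 19.
(a) r = 2.8; between ranks 2 (52) and 3 (65): 62.4.
(b) r = 2 → value at rank 2 = 52.
|62.4 − 52| = 10.4.

10.40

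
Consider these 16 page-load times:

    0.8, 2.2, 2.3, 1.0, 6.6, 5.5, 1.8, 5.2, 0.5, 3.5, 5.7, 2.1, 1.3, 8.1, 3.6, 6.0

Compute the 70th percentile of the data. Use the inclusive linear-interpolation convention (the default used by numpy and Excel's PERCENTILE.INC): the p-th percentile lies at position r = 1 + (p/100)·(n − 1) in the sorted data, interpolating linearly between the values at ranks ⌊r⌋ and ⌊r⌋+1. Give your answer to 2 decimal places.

5.35

Sorted: 0.5, 0.8, 1.0, 1.3, 1.8, 2.1, 2.2, 2.3, 3.5, 3.6, 5.2, 5.5, 5.7, 6.0, 6.6, 8.1.
n = 16.
r = 1 + (70/100)·(16 − 1) = 1 + 10.5 = 11.5.
Rank 11 is 5.2 and rank 12 is 5.5.
Interpolate: 5.2 + 0.5·(5.5 − 5.2) = 5.2 + 0.5·0.3 = 5.35.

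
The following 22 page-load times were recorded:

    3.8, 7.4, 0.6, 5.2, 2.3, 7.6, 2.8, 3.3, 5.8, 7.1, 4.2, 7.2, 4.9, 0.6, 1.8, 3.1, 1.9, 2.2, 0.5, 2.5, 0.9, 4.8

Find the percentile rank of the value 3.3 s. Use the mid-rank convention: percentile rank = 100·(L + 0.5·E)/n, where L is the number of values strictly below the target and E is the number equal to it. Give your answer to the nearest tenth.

Sorted: 0.5, 0.6, 0.6, 0.9, 1.8, 1.9, 2.2, 2.3, 2.5, 2.8, 3.1, 3.3, 3.8, 4.2, 4.8, 4.9, 5.2, 5.8, 7.1, 7.2, 7.4, 7.6.
Count below 3.3: L = 11; count equal: E = 1; n = 22.
Percentile rank = 100·(11 + 0.5·1)/22 = 100·11.5/22 = 52.27.

52.3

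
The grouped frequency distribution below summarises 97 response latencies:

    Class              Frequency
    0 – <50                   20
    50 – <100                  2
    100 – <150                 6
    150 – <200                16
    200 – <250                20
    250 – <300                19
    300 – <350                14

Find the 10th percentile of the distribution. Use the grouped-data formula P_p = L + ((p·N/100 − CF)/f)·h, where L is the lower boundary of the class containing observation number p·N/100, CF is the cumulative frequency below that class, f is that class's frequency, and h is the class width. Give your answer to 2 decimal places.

24.25

N = 97; target position k = 10/100 · 97 = 9.7.
Cumulative frequencies: 20, 22, 28, 44, 64, 83, 97.
Observation 9.7 falls in the class 0 – <50.
L = 0, CF = 0, f = 20, h = 50.
P10 = 0 + ((9.7 − 0)/20)·50 = 0 + 24.25 = 24.25.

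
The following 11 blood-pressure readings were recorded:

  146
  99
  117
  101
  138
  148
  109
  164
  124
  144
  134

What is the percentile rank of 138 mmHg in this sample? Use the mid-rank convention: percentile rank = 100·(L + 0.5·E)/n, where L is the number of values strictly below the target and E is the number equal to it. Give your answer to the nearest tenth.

Sorted: 99, 101, 109, 117, 124, 134, 138, 144, 146, 148, 164.
Count below 138: L = 6; count equal: E = 1; n = 11.
Percentile rank = 100·(6 + 0.5·1)/11 = 100·6.5/11 = 59.09.

59.1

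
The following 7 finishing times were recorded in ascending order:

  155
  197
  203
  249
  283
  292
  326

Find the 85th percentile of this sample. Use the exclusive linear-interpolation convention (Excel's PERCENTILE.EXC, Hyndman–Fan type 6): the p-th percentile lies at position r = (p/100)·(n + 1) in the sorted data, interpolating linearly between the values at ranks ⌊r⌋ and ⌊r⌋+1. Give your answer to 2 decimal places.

319.20

n = 7.
r = (85/100)·(7 + 1) = 6.8.
Rank 6 is 292 and rank 7 is 326.
Interpolate: 292 + 0.8·(326 − 292) = 292 + 0.8·34 = 319.2.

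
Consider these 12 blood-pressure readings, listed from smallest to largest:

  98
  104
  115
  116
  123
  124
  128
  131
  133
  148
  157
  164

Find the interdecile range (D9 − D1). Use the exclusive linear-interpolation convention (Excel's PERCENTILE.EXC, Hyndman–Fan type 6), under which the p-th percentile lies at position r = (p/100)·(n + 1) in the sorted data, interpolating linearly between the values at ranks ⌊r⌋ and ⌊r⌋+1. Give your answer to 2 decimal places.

n = 12.
P10: r = 1.3; ranks 1–2 are 98, 104; interpolating gives 99.8.
P90: r = 11.7; ranks 11–12 are 157, 164; interpolating gives 161.9.
Difference: 161.9 − 99.8 = 62.1.

62.10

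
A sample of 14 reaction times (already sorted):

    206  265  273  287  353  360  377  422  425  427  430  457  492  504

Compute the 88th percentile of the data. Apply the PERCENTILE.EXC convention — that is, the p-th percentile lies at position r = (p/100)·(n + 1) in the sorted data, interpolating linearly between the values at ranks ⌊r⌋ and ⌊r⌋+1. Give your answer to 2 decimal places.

494.40

n = 14.
r = (88/100)·(14 + 1) = 13.2.
Rank 13 is 492 and rank 14 is 504.
Interpolate: 492 + 0.2·(504 − 492) = 492 + 0.2·12 = 494.4.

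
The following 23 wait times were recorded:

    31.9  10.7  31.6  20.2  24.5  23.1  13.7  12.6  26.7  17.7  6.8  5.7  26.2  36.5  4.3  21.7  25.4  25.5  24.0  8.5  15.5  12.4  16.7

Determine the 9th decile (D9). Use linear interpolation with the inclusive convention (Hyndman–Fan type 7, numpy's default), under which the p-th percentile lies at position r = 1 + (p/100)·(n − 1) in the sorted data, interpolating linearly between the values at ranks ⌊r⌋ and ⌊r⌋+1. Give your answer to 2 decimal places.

30.62

Sorted: 4.3, 5.7, 6.8, 8.5, 10.7, 12.4, 12.6, 13.7, 15.5, 16.7, 17.7, 20.2, 21.7, 23.1, 24.0, 24.5, 25.4, 25.5, 26.2, 26.7, 31.6, 31.9, 36.5.
n = 23.
r = 1 + (90/100)·(23 − 1) = 1 + 19.8 = 20.8.
Rank 20 is 26.7 and rank 21 is 31.6.
Interpolate: 26.7 + 0.8·(31.6 − 26.7) = 26.7 + 0.8·4.9 = 30.62.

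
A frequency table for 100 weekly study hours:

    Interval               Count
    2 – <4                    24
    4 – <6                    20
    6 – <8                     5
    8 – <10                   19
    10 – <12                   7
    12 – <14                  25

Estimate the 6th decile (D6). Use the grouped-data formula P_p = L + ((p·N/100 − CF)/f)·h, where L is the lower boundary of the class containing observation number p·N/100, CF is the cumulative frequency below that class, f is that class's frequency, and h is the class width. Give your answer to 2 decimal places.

N = 100; target position k = 60/100 · 100 = 60.
Cumulative frequencies: 24, 44, 49, 68, 75, 100.
Observation 60 falls in the class 8 – <10.
L = 8, CF = 49, f = 19, h = 2.
P60 = 8 + ((60 − 49)/19)·2 = 8 + 1.15789 = 9.15789.

9.16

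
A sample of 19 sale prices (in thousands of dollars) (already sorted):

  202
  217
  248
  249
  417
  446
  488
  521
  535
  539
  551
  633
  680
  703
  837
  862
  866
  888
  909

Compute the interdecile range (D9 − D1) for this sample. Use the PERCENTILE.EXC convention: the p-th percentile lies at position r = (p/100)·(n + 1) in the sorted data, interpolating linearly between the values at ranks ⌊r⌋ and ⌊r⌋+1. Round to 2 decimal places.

n = 19.
P10: r = 2 (integer) → 217.
P90: r = 18 (integer) → 888.
Difference: 888 − 217 = 671.

671.00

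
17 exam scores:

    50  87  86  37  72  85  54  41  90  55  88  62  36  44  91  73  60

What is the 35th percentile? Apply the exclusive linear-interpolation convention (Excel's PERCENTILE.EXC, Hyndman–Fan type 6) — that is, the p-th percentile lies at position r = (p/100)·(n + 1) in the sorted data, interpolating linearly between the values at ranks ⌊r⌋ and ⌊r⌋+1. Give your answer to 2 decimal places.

54.30

Sorted: 36, 37, 41, 44, 50, 54, 55, 60, 62, 72, 73, 85, 86, 87, 88, 90, 91.
n = 17.
r = (35/100)·(17 + 1) = 6.3.
Rank 6 is 54 and rank 7 is 55.
Interpolate: 54 + 0.3·(55 − 54) = 54 + 0.3·1 = 54.3.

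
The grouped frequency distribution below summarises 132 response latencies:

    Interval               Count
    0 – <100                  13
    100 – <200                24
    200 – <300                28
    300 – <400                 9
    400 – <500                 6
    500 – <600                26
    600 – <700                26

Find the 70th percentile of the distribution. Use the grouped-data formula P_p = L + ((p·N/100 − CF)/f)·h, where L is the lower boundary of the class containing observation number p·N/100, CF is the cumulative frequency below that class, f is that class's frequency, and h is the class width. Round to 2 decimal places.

547.69

N = 132; target position k = 70/100 · 132 = 92.4.
Cumulative frequencies: 13, 37, 65, 74, 80, 106, 132.
Observation 92.4 falls in the class 500 – <600.
L = 500, CF = 80, f = 26, h = 100.
P70 = 500 + ((92.4 − 80)/26)·100 = 500 + 47.6923 = 547.692.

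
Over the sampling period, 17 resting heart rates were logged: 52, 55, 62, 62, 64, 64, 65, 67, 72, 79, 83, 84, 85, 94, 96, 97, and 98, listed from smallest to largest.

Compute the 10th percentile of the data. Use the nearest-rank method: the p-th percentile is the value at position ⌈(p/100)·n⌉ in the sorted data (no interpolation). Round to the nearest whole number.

n = 17.
Position = ⌈10/100 · 17⌉ = ⌈1.7⌉ = 2.
The value at rank 2 is 55.

55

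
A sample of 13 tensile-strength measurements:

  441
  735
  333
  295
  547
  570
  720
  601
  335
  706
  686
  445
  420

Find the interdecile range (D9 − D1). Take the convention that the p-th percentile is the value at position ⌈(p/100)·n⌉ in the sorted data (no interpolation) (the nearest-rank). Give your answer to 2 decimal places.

Sorted: 295, 333, 335, 420, 441, 445, 547, 570, 601, 686, 706, 720, 735.
n = 13.
P10: rank ⌈10/100·13⌉ = 2 → 333.
P90: rank ⌈90/100·13⌉ = 12 → 720.
Difference: 720 − 333 = 387.

387.00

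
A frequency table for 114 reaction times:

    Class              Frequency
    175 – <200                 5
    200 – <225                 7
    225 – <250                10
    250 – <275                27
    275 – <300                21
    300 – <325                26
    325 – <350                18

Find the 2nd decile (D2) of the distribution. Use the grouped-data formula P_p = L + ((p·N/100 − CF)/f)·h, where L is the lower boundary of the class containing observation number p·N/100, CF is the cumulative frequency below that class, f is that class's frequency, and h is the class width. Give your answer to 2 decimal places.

250.74

N = 114; target position k = 20/100 · 114 = 22.8.
Cumulative frequencies: 5, 12, 22, 49, 70, 96, 114.
Observation 22.8 falls in the class 250 – <275.
L = 250, CF = 22, f = 27, h = 25.
P20 = 250 + ((22.8 − 22)/27)·25 = 250 + 0.740741 = 250.741.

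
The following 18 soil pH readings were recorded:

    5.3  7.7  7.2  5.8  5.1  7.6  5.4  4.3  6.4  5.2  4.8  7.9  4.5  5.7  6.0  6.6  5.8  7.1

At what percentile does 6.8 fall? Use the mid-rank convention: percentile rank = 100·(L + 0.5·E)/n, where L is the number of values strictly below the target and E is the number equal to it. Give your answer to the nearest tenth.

72.2

Sorted: 4.3, 4.5, 4.8, 5.1, 5.2, 5.3, 5.4, 5.7, 5.8, 5.8, 6.0, 6.4, 6.6, 7.1, 7.2, 7.6, 7.7, 7.9.
Count below 6.8: L = 13; count equal: E = 0; n = 18.
Percentile rank = 100·(13 + 0.5·0)/18 = 100·13/18 = 72.22.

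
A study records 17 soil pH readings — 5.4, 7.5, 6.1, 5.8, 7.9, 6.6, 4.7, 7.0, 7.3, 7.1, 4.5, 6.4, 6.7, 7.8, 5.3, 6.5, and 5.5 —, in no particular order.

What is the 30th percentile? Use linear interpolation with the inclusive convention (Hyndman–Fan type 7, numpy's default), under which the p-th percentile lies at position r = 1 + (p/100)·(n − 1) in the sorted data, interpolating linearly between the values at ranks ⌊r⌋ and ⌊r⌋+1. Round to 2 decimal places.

Sorted: 4.5, 4.7, 5.3, 5.4, 5.5, 5.8, 6.1, 6.4, 6.5, 6.6, 6.7, 7.0, 7.1, 7.3, 7.5, 7.8, 7.9.
n = 17.
r = 1 + (30/100)·(17 − 1) = 1 + 4.8 = 5.8.
Rank 5 is 5.5 and rank 6 is 5.8.
Interpolate: 5.5 + 0.8·(5.8 − 5.5) = 5.5 + 0.8·0.3 = 5.74.

5.74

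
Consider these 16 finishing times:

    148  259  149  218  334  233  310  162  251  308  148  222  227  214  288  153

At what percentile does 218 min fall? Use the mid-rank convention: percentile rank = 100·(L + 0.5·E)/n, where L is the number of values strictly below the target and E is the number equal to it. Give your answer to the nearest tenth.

Sorted: 148, 148, 149, 153, 162, 214, 218, 222, 227, 233, 251, 259, 288, 308, 310, 334.
Count below 218: L = 6; count equal: E = 1; n = 16.
Percentile rank = 100·(6 + 0.5·1)/16 = 100·6.5/16 = 40.62.

40.6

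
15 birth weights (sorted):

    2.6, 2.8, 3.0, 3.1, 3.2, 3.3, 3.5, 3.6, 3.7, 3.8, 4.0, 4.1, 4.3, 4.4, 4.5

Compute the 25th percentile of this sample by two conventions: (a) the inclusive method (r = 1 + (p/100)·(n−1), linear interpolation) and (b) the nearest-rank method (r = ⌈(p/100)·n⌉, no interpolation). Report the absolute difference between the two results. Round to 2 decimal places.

n = 15.
(a) r = 4.5; between ranks 4 (3.1) and 5 (3.2): 3.15.
(b) the nearest-rank method: rank 4 → 3.1.
|3.15 − 3.1| = 0.05.

0.05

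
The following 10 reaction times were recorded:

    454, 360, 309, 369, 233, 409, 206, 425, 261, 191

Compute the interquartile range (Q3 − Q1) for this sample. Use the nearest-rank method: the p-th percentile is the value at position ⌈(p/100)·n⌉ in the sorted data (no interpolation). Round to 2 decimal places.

176.00

Sorted: 191, 206, 233, 261, 309, 360, 369, 409, 425, 454.
n = 10.
P25: rank ⌈25/100·10⌉ = 3 → 233.
P75: rank ⌈75/100·10⌉ = 8 → 409.
Difference: 409 − 233 = 176.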